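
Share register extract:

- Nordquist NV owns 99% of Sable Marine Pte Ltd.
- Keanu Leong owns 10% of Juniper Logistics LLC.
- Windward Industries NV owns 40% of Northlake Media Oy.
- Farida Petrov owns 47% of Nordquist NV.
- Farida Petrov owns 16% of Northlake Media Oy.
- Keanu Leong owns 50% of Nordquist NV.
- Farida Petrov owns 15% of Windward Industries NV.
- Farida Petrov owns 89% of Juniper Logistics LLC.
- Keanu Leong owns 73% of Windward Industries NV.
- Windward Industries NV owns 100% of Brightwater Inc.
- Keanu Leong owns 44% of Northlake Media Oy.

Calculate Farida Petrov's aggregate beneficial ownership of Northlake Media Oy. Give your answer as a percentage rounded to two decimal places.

Farida reaches Northlake along 2 paths.
Direct stake: 16% = 16%.
Via Windward: 15% × 40% = 6%.
Total: 16% + 6% = 22%.
Rounded: 22.00%.

22.00%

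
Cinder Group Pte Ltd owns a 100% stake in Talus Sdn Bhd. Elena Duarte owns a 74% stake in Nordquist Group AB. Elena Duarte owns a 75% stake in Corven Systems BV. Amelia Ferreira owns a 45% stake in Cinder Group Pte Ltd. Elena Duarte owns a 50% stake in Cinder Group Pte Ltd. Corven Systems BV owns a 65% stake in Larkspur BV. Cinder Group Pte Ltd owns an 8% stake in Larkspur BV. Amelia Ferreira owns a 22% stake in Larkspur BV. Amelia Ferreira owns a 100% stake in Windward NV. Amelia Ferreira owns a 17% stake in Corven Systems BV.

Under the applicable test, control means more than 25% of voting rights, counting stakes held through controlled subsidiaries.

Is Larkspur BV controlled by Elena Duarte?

Elena holds 75% of Corven, so Elena controls Corven.
Elena holds 50% of Cinder, so Elena controls Cinder.
Cinder and Corven together hold 8% + 65% = 73% of Larkspur, so Elena controls Larkspur.

Yes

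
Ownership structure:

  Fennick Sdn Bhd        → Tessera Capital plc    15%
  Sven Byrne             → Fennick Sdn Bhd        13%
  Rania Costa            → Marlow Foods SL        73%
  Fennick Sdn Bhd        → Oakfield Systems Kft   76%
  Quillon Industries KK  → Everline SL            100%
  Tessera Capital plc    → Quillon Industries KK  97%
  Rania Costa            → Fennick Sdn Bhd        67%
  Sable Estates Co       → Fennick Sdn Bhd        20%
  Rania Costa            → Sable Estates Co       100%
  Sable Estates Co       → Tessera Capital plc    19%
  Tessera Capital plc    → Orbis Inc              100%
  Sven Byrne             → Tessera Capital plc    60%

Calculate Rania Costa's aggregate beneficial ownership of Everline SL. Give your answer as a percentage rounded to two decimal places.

31.09%

Rania reaches Everline along 3 paths.
Via Sable → Tessera → Quillon: 100% × 19% × 97% × 100% = 18.43%.
Via Fennick → Tessera → Quillon: 67% × 15% × 97% × 100% = 9.7485%.
Via Sable → Fennick → Tessera → Quillon: 100% × 20% × 15% × 97% × 100% = 2.91%.
Total: 18.43% + 9.7485% + 2.91% = 31.0885%.
Rounded: 31.09%.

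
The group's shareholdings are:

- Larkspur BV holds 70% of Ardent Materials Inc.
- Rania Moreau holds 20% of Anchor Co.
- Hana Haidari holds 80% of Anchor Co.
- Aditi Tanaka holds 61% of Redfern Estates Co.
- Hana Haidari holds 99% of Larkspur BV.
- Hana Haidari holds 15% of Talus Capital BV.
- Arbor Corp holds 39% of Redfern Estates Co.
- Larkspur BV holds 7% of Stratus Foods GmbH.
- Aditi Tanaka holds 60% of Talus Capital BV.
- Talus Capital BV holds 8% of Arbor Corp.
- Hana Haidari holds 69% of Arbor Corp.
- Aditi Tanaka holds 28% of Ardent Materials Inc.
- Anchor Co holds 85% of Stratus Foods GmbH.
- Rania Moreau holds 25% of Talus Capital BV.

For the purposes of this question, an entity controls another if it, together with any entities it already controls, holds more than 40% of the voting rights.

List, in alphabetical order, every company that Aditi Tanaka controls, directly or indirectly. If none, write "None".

Redfern Estates Co, Talus Capital BV

Aditi holds 60% of Talus, so Aditi controls Talus.
Aditi holds 61% of Redfern, so Aditi controls Redfern.
No other company's threshold is met.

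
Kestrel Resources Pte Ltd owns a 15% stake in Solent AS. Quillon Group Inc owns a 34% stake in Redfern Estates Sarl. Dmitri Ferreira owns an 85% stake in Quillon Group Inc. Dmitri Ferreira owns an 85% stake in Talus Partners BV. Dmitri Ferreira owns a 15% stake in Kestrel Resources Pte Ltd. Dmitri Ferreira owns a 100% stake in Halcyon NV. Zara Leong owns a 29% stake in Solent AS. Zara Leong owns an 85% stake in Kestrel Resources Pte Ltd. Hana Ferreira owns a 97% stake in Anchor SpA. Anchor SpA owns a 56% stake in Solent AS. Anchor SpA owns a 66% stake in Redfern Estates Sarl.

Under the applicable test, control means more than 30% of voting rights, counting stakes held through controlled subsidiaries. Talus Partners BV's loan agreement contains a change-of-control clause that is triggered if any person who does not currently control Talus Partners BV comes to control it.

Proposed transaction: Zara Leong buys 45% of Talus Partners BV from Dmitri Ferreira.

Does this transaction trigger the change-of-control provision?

The purchase adds only to Zara's holdings (Dmitri's stake shrinks), so Zara is the only person who could newly come to control Talus.
Zara holds 85% of Kestrel, so Zara controls Kestrel.
Zara and Kestrel together hold 29% + 15% = 44% of Solent, so Zara controls Solent.
Neither Zara nor any entity Zara controls holds any voting interest in Talus.
So before the transaction, Zara does not control Talus.
After the purchase, Zara holds 45% of Talus directly, and Dmitri's stake falls to 40%.
Zara holds 45% of Talus, so Zara controls Talus.
Zara did not control Talus before and does after, so the clause is triggered.

Yes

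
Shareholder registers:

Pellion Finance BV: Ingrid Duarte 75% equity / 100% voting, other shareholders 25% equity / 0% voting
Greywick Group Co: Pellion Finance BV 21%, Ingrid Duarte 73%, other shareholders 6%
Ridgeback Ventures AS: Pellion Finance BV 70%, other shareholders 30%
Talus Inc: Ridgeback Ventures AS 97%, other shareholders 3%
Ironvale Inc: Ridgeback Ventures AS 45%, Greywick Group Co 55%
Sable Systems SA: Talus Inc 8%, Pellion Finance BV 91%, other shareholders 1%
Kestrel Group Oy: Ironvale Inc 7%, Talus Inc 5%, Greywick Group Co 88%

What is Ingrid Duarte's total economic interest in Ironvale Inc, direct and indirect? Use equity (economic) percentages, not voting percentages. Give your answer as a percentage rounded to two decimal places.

72.44%

Ingrid reaches Ironvale along 3 paths.
Via Pellion → Ridgeback: 75% × 70% × 45% = 23.625%.
Via Pellion → Greywick: 75% × 21% × 55% = 8.6625%.
Via Greywick: 73% × 55% = 40.15%.
Total: 23.625% + 8.6625% + 40.15% = 72.4375%.
Rounded: 72.44%.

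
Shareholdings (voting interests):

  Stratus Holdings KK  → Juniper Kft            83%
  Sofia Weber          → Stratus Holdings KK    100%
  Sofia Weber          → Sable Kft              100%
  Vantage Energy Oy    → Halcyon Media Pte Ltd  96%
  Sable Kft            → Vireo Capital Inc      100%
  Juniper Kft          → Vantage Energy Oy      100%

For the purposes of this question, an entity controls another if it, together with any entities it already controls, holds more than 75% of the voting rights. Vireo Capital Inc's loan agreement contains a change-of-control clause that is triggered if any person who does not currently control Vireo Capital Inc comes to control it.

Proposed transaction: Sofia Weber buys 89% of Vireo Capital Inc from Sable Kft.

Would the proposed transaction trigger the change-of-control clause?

The purchase adds only to Sofia's holdings (Sable's stake shrinks), so Sofia is the only person who could newly come to control Vireo.
Sofia holds 100% of Sable, so Sofia controls Sable.
Sable holds 100% of Vireo, so Sofia controls Vireo.
So Sofia already controls Vireo before the transaction.
After the purchase, Sofia holds 89% of Vireo directly, and Sable's stake falls to 11%.
Sofia controlled Vireo already, so this is not a new person acquiring control; every other person's position is unchanged or reduced.
No new person acquires control, so the clause is not triggered.

No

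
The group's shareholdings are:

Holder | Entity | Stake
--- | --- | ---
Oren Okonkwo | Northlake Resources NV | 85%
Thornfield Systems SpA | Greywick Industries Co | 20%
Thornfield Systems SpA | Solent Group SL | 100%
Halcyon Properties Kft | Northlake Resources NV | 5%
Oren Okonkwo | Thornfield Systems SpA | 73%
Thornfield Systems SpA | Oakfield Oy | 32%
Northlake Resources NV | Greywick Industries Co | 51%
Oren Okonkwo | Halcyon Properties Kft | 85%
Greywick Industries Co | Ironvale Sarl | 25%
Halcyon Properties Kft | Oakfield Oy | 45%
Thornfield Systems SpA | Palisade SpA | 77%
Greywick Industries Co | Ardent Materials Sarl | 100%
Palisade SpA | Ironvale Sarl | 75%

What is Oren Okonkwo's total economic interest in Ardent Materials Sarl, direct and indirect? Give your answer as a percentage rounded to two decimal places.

Oren reaches Ardent along 3 paths.
Via Thornfield → Greywick: 73% × 20% × 100% = 14.6%.
Via Northlake → Greywick: 85% × 51% × 100% = 43.35%.
Via Halcyon → Northlake → Greywick: 85% × 5% × 51% × 100% = 2.1675%.
Total: 14.6% + 43.35% + 2.1675% = 60.1175%.
Rounded: 60.12%.

60.12%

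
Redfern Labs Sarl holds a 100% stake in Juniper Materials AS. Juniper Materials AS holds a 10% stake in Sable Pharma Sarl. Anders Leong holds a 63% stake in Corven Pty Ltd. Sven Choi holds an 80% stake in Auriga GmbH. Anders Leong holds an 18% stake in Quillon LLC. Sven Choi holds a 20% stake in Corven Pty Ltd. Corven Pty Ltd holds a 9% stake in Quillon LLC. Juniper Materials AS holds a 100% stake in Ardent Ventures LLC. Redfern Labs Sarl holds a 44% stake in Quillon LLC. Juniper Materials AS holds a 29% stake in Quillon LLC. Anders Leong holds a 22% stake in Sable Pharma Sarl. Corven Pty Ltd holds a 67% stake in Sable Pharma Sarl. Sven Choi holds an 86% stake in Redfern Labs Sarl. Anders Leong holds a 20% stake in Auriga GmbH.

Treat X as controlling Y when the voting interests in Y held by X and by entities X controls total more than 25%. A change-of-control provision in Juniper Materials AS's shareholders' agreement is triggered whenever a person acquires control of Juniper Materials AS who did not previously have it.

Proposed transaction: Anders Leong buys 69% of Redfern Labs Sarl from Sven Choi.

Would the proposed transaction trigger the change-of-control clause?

The purchase adds only to Anders's holdings (Sven's stake shrinks), so Anders is the only person who could newly come to control Juniper.
Anders holds 63% of Corven, so Anders controls Corven.
Corven and Anders together hold 9% + 18% = 27% of Quillon, so Anders controls Quillon.
Anders and Corven together hold 22% + 67% = 89% of Sable, so Anders controls Sable.
Neither Anders nor any entity Anders controls holds any voting interest in Juniper.
So before the transaction, Anders does not control Juniper.
After the purchase, Anders holds 69% of Redfern directly, and Sven's stake falls to 17%.
Anders holds 69% of Redfern, so Anders controls Redfern.
Redfern holds 100% of Juniper, so Anders controls Juniper.
Anders did not control Juniper before and does after, so the clause is triggered.

Yes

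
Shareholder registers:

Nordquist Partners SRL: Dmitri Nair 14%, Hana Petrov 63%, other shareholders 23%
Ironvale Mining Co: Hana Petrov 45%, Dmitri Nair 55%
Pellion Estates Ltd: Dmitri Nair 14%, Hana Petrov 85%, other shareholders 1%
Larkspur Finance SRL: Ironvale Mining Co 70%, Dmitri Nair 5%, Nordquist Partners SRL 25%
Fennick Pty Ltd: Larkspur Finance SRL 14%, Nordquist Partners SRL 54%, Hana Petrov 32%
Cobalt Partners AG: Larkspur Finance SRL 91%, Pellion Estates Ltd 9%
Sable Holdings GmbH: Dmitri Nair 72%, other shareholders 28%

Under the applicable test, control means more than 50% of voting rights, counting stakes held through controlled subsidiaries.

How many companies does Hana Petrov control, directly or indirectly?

Hana holds 63% of Nordquist, so Hana controls Nordquist.
Hana holds 85% of Pellion, so Hana controls Pellion.
Nordquist and Hana together hold 54% + 32% = 86% of Fennick, so Hana controls Fennick.
No other company's threshold is met.
Hana controls 3 companies.

3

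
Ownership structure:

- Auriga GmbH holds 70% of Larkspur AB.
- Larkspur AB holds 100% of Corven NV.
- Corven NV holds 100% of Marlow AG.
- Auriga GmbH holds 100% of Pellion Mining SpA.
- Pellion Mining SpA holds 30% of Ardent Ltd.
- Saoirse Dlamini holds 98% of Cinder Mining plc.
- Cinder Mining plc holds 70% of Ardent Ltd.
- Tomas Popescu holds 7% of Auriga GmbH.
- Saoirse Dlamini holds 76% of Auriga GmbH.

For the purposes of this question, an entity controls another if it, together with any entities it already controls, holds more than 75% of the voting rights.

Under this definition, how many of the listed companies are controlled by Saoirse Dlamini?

Saoirse holds 76% of Auriga, so Saoirse controls Auriga.
Saoirse holds 98% of Cinder, so Saoirse controls Cinder.
Auriga holds 100% of Pellion, so Saoirse controls Pellion.
Cinder and Pellion together hold 70% + 30% = 100% of Ardent, so Saoirse controls Ardent.
No other company's threshold is met.
Saoirse controls 4 companies.

4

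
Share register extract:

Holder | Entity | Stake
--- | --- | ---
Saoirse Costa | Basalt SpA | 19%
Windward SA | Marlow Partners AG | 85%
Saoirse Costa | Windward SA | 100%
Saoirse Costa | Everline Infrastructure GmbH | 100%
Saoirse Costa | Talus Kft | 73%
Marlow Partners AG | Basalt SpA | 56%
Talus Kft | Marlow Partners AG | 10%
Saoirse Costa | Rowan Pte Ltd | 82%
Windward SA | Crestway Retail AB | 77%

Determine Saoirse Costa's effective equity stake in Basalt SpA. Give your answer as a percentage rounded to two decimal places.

Saoirse reaches Basalt along 3 paths.
Direct stake: 19% = 19%.
Via Windward → Marlow: 100% × 85% × 56% = 47.6%.
Via Talus → Marlow: 73% × 10% × 56% = 4.088%.
Total: 19% + 47.6% + 4.088% = 70.688%.
Rounded: 70.69%.

70.69%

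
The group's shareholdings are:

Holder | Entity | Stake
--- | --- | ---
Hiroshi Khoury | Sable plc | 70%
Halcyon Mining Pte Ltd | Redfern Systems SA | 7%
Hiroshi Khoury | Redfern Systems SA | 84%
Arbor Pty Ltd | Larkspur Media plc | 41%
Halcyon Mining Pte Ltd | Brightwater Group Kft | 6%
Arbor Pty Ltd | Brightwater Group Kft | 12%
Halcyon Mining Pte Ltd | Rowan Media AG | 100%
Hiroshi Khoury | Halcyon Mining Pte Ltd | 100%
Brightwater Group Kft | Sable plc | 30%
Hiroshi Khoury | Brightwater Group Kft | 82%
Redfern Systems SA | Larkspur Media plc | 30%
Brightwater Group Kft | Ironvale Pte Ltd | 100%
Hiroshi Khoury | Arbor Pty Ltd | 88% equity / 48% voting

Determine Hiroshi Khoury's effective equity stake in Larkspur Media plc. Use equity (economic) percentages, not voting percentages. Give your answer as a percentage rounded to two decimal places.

63.38%

Hiroshi reaches Larkspur along 3 paths.
Via Arbor: 88% × 41% = 36.08%.
Via Redfern: 84% × 30% = 25.2%.
Via Halcyon → Redfern: 100% × 7% × 30% = 2.1%.
Total: 36.08% + 25.2% + 2.1% = 63.38%.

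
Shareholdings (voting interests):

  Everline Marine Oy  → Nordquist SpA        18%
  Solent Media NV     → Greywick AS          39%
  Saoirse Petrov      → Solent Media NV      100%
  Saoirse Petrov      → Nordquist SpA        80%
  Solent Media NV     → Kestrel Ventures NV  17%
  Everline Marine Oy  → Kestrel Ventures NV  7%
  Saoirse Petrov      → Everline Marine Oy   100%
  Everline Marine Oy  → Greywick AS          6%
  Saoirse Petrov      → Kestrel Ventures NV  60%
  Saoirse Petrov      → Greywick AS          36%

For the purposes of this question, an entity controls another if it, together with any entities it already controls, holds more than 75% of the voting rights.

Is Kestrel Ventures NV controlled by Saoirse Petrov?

Saoirse holds 100% of Everline, so Saoirse controls Everline.
Saoirse holds 100% of Solent, so Saoirse controls Solent.
Solent and Saoirse and Everline together hold 17% + 60% + 7% = 84% of Kestrel, so Saoirse controls Kestrel.

Yes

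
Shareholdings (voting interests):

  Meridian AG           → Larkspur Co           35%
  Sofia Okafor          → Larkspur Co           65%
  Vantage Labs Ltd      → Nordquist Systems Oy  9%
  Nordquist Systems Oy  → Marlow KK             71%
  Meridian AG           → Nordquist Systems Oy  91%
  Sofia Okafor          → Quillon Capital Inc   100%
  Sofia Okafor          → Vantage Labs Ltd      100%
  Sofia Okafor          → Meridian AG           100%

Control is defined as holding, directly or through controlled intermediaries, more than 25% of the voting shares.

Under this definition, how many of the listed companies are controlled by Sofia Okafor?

Sofia holds 100% of Vantage, so Sofia controls Vantage.
Sofia holds 100% of Meridian, so Sofia controls Meridian.
Sofia and Meridian together hold 65% + 35% = 100% of Larkspur, so Sofia controls Larkspur.
Vantage and Meridian together hold 9% + 91% = 100% of Nordquist, so Sofia controls Nordquist.
Nordquist holds 71% of Marlow, so Sofia controls Marlow.
Sofia holds 100% of Quillon, so Sofia controls Quillon.
Sofia controls 6 companies.

6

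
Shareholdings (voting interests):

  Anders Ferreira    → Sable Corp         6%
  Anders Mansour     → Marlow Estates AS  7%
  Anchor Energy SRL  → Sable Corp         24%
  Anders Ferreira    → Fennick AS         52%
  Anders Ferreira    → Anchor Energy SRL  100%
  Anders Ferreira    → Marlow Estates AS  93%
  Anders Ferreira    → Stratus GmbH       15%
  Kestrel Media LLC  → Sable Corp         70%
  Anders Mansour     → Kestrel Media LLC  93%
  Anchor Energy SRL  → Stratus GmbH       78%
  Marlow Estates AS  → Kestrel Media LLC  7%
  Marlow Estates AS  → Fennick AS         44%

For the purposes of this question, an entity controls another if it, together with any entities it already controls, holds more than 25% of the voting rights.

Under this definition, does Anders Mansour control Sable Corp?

Anders Mansour holds 93% of Kestrel, so Anders Mansour controls Kestrel.
Kestrel holds 70% of Sable, so Anders Mansour controls Sable.

Yes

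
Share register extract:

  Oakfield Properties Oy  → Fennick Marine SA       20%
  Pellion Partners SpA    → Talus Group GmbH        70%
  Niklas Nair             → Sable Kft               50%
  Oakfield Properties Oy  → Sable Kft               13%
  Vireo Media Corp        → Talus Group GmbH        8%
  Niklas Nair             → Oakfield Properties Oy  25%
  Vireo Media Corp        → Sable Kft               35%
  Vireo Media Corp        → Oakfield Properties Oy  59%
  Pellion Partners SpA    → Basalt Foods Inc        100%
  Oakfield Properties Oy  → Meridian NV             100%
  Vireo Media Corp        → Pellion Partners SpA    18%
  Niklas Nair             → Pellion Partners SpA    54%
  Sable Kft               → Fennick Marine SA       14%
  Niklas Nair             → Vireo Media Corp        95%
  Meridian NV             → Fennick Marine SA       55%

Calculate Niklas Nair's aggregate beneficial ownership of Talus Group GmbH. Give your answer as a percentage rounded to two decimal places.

Niklas reaches Talus along 3 paths.
Via Pellion: 54% × 70% = 37.8%.
Via Vireo → Pellion: 95% × 18% × 70% = 11.97%.
Via Vireo: 95% × 8% = 7.6%.
Total: 37.8% + 11.97% + 7.6% = 57.37%.

57.37%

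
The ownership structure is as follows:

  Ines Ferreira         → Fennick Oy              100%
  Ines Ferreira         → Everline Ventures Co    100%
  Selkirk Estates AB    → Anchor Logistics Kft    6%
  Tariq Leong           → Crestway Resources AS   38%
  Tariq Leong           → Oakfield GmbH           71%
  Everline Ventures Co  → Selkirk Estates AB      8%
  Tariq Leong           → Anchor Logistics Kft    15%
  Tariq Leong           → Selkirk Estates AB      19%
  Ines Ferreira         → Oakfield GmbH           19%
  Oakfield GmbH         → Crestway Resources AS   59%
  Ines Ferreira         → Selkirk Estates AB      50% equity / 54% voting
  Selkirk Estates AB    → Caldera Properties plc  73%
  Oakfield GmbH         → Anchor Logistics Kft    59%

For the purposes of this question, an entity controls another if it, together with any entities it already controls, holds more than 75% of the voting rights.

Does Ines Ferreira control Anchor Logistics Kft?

No

Ines holds 100% of Everline, so Ines controls Everline.
Ines holds 100% of Fennick, so Ines controls Fennick.
Neither Ines nor any entity Ines controls holds any voting interest in Anchor.
So Ines does not control Anchor.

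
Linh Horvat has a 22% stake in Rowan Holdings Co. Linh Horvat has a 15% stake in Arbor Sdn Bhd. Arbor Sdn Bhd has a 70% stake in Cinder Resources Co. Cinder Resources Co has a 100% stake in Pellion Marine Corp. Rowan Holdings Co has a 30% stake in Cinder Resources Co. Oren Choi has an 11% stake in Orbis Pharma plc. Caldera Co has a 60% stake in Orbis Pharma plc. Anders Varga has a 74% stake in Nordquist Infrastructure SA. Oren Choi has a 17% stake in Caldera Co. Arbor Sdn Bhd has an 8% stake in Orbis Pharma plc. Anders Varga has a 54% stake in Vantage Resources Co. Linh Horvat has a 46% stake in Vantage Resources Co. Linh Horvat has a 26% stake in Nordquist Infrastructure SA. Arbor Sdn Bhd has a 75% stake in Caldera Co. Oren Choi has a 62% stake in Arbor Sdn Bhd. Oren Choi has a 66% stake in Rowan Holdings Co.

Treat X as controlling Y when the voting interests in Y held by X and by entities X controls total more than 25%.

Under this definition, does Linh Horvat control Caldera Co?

Linh holds 26% of Nordquist, so Linh controls Nordquist.
Linh holds 46% of Vantage, so Linh controls Vantage.
Neither Linh nor any entity Linh controls holds any voting interest in Caldera.
So Linh does not control Caldera.

No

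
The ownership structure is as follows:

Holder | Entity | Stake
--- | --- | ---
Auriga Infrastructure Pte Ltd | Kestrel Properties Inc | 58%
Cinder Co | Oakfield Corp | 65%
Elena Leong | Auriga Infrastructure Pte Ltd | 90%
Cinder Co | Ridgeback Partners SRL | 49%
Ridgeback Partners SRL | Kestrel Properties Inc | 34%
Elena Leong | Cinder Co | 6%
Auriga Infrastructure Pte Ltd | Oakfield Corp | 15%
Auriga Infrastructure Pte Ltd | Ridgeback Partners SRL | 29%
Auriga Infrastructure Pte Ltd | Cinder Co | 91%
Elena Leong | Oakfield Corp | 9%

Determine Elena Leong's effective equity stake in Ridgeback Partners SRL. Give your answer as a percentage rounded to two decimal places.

69.17%

Elena reaches Ridgeback along 3 paths.
Via Auriga → Cinder: 90% × 91% × 49% = 40.131%.
Via Cinder: 6% × 49% = 2.94%.
Via Auriga: 90% × 29% = 26.1%.
Total: 40.131% + 2.94% + 26.1% = 69.171%.
Rounded: 69.17%.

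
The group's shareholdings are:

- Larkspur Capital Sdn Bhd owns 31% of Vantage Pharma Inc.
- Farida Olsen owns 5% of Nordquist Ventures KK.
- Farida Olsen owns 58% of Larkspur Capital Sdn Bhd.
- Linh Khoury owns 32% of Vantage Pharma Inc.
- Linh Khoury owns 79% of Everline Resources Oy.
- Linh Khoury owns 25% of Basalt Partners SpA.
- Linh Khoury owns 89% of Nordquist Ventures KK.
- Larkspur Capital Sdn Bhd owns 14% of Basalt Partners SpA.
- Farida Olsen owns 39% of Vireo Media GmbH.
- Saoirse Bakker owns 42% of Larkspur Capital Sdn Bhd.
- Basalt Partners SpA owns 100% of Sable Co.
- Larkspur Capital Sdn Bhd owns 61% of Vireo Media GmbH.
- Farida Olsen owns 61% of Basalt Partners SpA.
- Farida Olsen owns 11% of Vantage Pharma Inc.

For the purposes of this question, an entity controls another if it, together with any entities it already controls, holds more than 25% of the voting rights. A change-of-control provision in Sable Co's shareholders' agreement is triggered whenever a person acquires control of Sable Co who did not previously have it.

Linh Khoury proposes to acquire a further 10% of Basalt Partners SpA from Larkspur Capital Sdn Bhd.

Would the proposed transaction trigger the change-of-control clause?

The purchase adds only to Linh's holdings (Larkspur's stake shrinks), so Linh is the only person who could newly come to control Sable.
Linh holds 32% of Vantage, so Linh controls Vantage.
Linh holds 79% of Everline, so Linh controls Everline.
Linh holds 89% of Nordquist, so Linh controls Nordquist.
Neither Linh nor any entity Linh controls holds any voting interest in Sable.
So before the transaction, Linh does not control Sable.
After the purchase, Linh's direct stake in Basalt rises to 25% + 10% = 35%, and Larkspur's stake falls to 4%.
Linh holds 35% of Basalt, so Linh controls Basalt.
Basalt holds 100% of Sable, so Linh controls Sable.
Linh did not control Sable before and does after, so the clause is triggered.

Yes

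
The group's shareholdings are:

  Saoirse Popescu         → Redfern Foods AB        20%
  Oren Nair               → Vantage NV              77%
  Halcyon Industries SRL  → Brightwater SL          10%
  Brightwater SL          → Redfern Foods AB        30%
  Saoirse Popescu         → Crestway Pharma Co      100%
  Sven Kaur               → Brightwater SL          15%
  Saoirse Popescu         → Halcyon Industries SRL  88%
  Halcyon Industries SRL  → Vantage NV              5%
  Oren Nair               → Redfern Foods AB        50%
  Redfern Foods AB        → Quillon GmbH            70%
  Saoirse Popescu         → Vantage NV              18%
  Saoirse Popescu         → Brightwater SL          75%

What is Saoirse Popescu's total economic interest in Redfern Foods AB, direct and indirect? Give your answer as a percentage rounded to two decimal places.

Saoirse reaches Redfern along 3 paths.
Via Halcyon → Brightwater: 88% × 10% × 30% = 2.64%.
Via Brightwater: 75% × 30% = 22.5%.
Direct stake: 20% = 20%.
Total: 2.64% + 22.5% + 20% = 45.14%.

45.14%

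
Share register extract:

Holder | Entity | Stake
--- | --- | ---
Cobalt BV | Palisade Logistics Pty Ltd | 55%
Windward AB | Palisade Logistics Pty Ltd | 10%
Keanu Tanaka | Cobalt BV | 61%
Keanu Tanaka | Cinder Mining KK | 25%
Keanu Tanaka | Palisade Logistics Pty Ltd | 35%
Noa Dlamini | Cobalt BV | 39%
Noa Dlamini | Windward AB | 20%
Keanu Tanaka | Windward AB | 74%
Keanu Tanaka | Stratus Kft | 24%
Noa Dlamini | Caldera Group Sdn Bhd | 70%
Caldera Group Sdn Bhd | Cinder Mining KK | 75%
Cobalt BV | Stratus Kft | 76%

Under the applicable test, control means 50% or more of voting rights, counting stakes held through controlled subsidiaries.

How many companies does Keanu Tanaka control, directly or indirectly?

4

Keanu holds 74% of Windward, so Keanu controls Windward.
Keanu holds 61% of Cobalt, so Keanu controls Cobalt.
Keanu and Cobalt together hold 24% + 76% = 100% of Stratus, so Keanu controls Stratus.
Keanu and Cobalt and Windward together hold 35% + 55% + 10% = 100% of Palisade, so Keanu controls Palisade.
No other company's threshold is met.
Keanu controls 4 companies.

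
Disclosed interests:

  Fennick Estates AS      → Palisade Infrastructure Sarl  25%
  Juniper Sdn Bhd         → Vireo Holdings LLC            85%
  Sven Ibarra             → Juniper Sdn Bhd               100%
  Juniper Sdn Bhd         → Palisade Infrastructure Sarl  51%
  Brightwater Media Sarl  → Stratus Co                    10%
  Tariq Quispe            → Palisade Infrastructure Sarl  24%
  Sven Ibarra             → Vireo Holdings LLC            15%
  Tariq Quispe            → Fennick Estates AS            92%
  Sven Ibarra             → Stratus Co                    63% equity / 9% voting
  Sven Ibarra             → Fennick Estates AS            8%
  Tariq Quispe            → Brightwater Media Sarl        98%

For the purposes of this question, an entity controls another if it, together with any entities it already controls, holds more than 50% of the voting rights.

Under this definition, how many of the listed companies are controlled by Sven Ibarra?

3

Sven holds 100% of Juniper, so Sven controls Juniper.
Sven and Juniper together hold 15% + 85% = 100% of Vireo, so Sven controls Vireo.
Juniper holds 51% of Palisade, so Sven controls Palisade.
No other company's threshold is met.
Sven controls 3 companies.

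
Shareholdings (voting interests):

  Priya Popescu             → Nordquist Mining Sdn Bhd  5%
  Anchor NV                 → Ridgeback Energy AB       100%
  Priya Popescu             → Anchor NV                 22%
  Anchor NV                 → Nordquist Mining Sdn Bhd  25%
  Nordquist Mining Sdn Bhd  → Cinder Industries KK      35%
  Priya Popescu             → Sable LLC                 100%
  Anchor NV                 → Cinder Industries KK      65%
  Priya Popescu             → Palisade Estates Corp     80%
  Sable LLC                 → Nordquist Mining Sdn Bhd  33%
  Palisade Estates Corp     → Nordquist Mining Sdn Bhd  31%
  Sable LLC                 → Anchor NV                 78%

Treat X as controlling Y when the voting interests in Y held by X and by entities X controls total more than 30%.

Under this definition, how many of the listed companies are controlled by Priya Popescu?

Priya holds 100% of Sable, so Priya controls Sable.
Priya holds 80% of Palisade, so Priya controls Palisade.
Priya and Sable together hold 22% + 78% = 100% of Anchor, so Priya controls Anchor.
Anchor holds 100% of Ridgeback, so Priya controls Ridgeback.
Palisade and Sable and Anchor and Priya together hold 31% + 33% + 25% + 5% = 94% of Nordquist, so Priya controls Nordquist.
Anchor and Nordquist together hold 65% + 35% = 100% of Cinder, so Priya controls Cinder.
Priya controls 6 companies.

6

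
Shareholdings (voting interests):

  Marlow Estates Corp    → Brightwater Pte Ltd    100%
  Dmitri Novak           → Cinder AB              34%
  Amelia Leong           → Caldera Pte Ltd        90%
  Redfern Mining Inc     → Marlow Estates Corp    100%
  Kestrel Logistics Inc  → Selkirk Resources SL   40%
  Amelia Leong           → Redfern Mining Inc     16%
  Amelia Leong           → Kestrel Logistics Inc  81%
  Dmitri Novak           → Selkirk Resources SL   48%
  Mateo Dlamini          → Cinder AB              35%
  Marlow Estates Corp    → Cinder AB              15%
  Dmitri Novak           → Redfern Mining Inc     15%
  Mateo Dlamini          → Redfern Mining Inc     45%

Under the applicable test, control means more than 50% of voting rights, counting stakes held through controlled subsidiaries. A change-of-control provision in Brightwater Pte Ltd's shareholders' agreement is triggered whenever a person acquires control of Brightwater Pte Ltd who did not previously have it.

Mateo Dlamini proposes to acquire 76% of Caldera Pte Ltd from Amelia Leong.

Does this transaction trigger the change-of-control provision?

No

The purchase adds only to Mateo's holdings (Amelia's stake shrinks), so Mateo is the only person who could newly come to control Brightwater.
Mateo's largest direct stake is 45% in Redfern, which does not meet the threshold, so Mateo controls no company.
Neither Mateo nor any entity Mateo controls holds any voting interest in Brightwater.
So before the transaction, Mateo does not control Brightwater.
After the purchase, Mateo holds 76% of Caldera directly, and Amelia's stake falls to 14%.
Mateo holds 76% of Caldera, so Mateo controls Caldera.
After the transaction, neither Mateo nor any entity Mateo controls holds a voting interest in Brightwater, so Mateo still does not control it.
No new person acquires control, so the clause is not triggered.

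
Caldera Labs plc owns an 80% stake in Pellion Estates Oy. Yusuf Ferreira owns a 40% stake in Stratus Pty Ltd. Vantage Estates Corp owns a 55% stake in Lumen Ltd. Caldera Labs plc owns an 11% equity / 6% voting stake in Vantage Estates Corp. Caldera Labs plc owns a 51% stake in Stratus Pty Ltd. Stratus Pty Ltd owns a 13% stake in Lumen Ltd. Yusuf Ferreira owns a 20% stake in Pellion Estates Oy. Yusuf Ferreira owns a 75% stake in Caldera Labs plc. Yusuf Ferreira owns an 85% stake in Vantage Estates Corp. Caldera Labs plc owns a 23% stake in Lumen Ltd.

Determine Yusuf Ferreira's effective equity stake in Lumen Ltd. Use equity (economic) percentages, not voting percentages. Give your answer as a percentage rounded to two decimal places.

78.71%

Yusuf reaches Lumen along 5 paths.
Via Vantage: 85% × 55% = 46.75%.
Via Caldera → Vantage: 75% × 11% × 55% = 4.5375%.
Via Caldera → Stratus: 75% × 51% × 13% = 4.9725%.
Via Stratus: 40% × 13% = 5.2%.
Via Caldera: 75% × 23% = 17.25%.
Total: 46.75% + 4.5375% + 4.9725% + 5.2% + 17.25% = 78.71%.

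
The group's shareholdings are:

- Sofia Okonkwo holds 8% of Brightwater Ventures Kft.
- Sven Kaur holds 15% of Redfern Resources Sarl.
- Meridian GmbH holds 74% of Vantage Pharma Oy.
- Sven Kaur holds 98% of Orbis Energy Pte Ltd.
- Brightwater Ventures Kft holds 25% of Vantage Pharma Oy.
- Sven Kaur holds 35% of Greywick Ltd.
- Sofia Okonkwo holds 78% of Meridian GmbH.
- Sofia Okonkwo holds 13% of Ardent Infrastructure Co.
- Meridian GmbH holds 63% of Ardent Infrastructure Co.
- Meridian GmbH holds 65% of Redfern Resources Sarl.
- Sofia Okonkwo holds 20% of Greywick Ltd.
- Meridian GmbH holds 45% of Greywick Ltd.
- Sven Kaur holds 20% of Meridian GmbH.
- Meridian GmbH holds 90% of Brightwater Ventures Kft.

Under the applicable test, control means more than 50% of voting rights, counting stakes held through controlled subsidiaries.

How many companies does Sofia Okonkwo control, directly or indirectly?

Sofia holds 78% of Meridian, so Sofia controls Meridian.
Sofia and Meridian together hold 20% + 45% = 65% of Greywick, so Sofia controls Greywick.
Meridian holds 65% of Redfern, so Sofia controls Redfern.
Meridian and Sofia together hold 90% + 8% = 98% of Brightwater, so Sofia controls Brightwater.
Meridian and Brightwater together hold 74% + 25% = 99% of Vantage, so Sofia controls Vantage.
Meridian and Sofia together hold 63% + 13% = 76% of Ardent, so Sofia controls Ardent.
No other company's threshold is met.
Sofia controls 6 companies.

6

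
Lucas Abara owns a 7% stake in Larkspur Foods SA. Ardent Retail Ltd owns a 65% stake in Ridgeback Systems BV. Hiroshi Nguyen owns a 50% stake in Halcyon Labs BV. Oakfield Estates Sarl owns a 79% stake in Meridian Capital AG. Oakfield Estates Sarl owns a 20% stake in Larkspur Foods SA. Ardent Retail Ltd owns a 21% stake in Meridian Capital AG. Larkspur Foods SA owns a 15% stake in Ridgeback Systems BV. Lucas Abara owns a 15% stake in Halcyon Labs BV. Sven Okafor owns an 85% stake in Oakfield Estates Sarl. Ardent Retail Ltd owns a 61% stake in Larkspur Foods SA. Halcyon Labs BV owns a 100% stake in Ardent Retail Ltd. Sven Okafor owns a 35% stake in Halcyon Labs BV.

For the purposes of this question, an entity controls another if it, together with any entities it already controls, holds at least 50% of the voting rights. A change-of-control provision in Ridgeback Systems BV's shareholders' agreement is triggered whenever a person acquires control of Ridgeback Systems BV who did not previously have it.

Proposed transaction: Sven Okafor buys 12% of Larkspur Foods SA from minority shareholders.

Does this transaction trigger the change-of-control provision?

No

The purchase changes only Sven's holdings, so Sven is the only person who could newly come to control Ridgeback.
Sven holds 85% of Oakfield, so Sven controls Oakfield.
Oakfield holds 79% of Meridian, so Sven controls Meridian.
Neither Sven nor any entity Sven controls holds any voting interest in Ridgeback.
So before the transaction, Sven does not control Ridgeback.
After the purchase, Sven holds 12% of Larkspur directly.
Sven's side now holds 20% + 12% = 32% of Larkspur, not ≥ 50%, so Sven still does not control Larkspur.
After the transaction, neither Sven nor any entity Sven controls holds a voting interest in Ridgeback, so Sven still does not control it.
No new person acquires control, so the clause is not triggered.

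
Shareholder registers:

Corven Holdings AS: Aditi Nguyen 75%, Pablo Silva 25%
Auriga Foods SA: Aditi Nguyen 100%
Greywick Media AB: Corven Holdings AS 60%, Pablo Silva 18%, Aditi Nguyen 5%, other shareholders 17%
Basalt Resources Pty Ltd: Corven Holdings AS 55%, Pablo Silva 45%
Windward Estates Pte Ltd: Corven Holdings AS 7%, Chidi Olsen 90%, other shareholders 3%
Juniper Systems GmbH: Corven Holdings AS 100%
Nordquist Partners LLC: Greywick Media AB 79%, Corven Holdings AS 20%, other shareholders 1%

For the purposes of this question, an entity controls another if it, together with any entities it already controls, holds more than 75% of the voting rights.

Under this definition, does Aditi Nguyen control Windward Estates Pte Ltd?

Aditi holds 100% of Auriga, so Aditi controls Auriga.
Neither Aditi nor any entity Aditi controls holds any voting interest in Windward.
So Aditi does not control Windward.

No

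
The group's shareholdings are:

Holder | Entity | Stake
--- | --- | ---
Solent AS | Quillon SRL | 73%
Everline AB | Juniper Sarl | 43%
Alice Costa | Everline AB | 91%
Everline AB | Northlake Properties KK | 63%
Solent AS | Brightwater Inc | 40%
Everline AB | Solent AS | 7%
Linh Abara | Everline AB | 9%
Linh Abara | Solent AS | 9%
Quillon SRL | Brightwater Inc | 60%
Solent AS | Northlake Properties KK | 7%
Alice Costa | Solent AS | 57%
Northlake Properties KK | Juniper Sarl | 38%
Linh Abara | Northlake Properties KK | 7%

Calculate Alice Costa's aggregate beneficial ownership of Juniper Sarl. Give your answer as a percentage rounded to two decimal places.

Alice reaches Juniper along 4 paths.
Via Everline: 91% × 43% = 39.13%.
Via Solent → Northlake: 57% × 7% × 38% = 1.5162%.
Via Everline → Solent → Northlake: 91% × 7% × 7% × 38% = 0.169442%.
Via Everline → Northlake: 91% × 63% × 38% = 21.7854%.
Total: 39.13% + 1.5162% + 0.169442% + 21.7854% = 62.601042%.
Rounded: 62.60%.

62.60%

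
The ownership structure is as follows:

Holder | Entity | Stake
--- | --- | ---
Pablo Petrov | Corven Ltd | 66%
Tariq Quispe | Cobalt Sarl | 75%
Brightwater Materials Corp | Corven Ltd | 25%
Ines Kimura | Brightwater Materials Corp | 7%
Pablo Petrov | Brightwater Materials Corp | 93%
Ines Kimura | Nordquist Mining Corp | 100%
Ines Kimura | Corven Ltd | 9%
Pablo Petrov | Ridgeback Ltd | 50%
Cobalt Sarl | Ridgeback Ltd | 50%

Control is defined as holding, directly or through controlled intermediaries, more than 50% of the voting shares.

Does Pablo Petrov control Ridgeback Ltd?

No

Pablo holds 93% of Brightwater, so Pablo controls Brightwater.
Brightwater and Pablo together hold 25% + 66% = 91% of Corven, so Pablo controls Corven.
In Ridgeback, Pablo's side holds only 50%, not > 50%.
So Pablo does not control Ridgeback.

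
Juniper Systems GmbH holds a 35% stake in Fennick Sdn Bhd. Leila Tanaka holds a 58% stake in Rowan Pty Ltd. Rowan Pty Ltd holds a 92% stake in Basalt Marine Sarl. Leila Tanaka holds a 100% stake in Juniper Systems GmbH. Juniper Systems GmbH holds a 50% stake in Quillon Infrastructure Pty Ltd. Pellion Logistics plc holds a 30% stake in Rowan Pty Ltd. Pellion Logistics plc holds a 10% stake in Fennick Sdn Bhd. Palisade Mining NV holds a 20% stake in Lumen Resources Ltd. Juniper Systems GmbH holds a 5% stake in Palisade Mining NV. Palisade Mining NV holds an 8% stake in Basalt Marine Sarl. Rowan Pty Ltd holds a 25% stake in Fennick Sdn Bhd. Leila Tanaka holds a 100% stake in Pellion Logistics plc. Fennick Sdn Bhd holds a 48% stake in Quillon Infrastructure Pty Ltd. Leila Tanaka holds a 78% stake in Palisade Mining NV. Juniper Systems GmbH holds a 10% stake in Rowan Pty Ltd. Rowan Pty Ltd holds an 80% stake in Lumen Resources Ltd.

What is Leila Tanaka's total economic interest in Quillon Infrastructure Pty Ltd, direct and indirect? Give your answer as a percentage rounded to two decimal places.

Leila reaches Quillon along 6 paths.
Via Juniper: 100% × 50% = 50%.
Via Pellion → Fennick: 100% × 10% × 48% = 4.8%.
Via Juniper → Rowan → Fennick: 100% × 10% × 25% × 48% = 1.2%.
Via Rowan → Fennick: 58% × 25% × 48% = 6.96%.
Via Pellion → Rowan → Fennick: 100% × 30% × 25% × 48% = 3.6%.
Via Juniper → Fennick: 100% × 35% × 48% = 16.8%.
Total: 50% + 4.8% + 1.2% + 6.96% + 3.6% + 16.8% = 83.36%.

83.36%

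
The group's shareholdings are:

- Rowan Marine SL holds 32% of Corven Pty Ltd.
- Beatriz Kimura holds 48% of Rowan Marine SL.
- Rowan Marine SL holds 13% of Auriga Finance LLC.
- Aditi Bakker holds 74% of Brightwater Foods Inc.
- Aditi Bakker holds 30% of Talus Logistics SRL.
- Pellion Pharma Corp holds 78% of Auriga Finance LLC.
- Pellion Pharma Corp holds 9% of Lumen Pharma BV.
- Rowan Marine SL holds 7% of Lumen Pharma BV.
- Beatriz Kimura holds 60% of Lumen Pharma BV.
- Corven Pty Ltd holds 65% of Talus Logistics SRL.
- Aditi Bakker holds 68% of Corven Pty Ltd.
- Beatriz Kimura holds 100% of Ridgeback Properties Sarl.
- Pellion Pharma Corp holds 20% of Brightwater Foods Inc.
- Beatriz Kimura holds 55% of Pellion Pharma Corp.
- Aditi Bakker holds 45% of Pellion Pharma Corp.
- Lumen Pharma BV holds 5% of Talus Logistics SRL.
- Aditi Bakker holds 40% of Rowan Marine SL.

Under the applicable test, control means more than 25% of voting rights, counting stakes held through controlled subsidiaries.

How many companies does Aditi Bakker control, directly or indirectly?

6

Aditi holds 45% of Pellion, so Aditi controls Pellion.
Aditi holds 40% of Rowan, so Aditi controls Rowan.
Aditi and Rowan together hold 68% + 32% = 100% of Corven, so Aditi controls Corven.
Aditi and Corven together hold 30% + 65% = 95% of Talus, so Aditi controls Talus.
Rowan and Pellion together hold 13% + 78% = 91% of Auriga, so Aditi controls Auriga.
Pellion and Aditi together hold 20% + 74% = 94% of Brightwater, so Aditi controls Brightwater.
No other company's threshold is met.
Aditi controls 6 companies.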